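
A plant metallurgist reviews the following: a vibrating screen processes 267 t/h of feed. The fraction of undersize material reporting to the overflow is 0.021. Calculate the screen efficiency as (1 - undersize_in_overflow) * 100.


97.9%

Screen efficiency = (1 - fraction of undersize in overflow) * 100
= (1 - 0.021) * 100
= 0.979 * 100
= 97.9%


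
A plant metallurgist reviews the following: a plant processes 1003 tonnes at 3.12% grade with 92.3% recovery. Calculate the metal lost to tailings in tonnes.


Total metal in feed:
= 1003 * 3.12 / 100 = 31.2936 tonnes
Metal recovered:
= 31.2936 * 92.3 / 100 = 28.8839928 tonnes
Metal lost to tailings:
= 31.2936 - 28.8839928
= 2.4096 tonnes

2.4096 tonnes


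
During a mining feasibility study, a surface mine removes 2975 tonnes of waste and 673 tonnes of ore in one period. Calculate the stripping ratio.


Stripping ratio = waste tonnage / ore tonnage
= 2975 / 673
= 4.4205

4.4205


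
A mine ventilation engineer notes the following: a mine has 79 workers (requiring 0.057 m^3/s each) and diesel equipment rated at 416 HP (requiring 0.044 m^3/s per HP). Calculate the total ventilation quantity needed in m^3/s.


Airflow for workers:
Q_people = 79 * 0.057 = 4.503 m^3/s
Airflow for diesel equipment:
Q_diesel = 416 * 0.044 = 18.304 m^3/s
Total ventilation:
Q_total = 4.503 + 18.304
= 22.807 m^3/s

22.807 m^3/s


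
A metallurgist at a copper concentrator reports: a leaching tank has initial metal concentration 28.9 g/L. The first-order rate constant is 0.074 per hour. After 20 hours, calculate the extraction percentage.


Compute the exponent:
-k * t = -0.074 * 20 = -1.48
Remaining concentration:
C = 28.9 * exp(-1.48)
= 28.9 * 0.2276376884
= 6.578729194 g/L
Extracted = 28.9 - 6.578729194 = 22.32127081 g/L
Extraction % = 22.32127081 / 28.9 * 100
= 77.2362%

77.2362%


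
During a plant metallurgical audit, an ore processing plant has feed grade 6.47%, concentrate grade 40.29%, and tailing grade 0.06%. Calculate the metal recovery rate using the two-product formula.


99.2204%

Using the two-product formula:
R = 100 * c * (f - t) / (f * (c - t))
Numerator = 100 * 40.29 * (6.47 - 0.06)
= 100 * 40.29 * 6.41
= 25825.89
Denominator = 6.47 * (40.29 - 0.06)
= 6.47 * 40.23
= 260.2881
R = 25825.89 / 260.2881
= 99.2204%


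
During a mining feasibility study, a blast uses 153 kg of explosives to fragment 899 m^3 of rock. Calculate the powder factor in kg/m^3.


Powder factor = explosive mass / rock volume
= 153 / 899
= 0.1702 kg/m^3

0.1702 kg/m^3


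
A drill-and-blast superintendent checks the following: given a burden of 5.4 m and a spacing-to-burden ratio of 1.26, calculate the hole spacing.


6.804 m

Spacing = burden * ratio
= 5.4 * 1.26
= 6.804 m


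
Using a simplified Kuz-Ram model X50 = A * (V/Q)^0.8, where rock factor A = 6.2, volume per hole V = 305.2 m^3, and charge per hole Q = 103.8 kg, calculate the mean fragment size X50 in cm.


14.6927 cm

Compute V/Q:
V/Q = 305.2 / 103.8 = 2.94026975
Raise to the power 0.8:
(V/Q)^0.8 = 2.94026975^0.8 = 2.369789335
Multiply by A:
X50 = 6.2 * 2.369789335
= 14.6927 cm


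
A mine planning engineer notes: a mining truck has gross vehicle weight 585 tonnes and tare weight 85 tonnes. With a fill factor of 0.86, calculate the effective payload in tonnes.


430.0 tonnes

Maximum payload = gross - tare
= 585 - 85 = 500 tonnes
Effective payload = max payload * fill factor
= 500 * 0.86
= 430.0 tonnes


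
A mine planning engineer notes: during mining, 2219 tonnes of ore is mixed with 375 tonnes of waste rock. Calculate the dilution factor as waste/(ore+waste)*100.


14.4564%

Total material = ore + waste
= 2219 + 375 = 2594 tonnes
Dilution = waste / total * 100
= 375 / 2594 * 100
= 0.1445643793 * 100
= 14.4564%


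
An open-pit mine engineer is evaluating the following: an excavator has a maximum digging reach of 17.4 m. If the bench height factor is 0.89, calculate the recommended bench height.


Bench height = reach * factor
= 17.4 * 0.89
= 15.486 m

15.486 m


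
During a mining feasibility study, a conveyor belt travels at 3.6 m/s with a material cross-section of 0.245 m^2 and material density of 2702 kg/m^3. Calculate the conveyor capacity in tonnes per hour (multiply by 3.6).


8579.3904 t/h

Volumetric flow = speed * area
= 3.6 * 0.245 = 0.882 m^3/s
Mass flow = volumetric * density
= 0.882 * 2702 = 2383.164 kg/s
Convert to t/h: multiply by 3.6
Capacity = 2383.164 * 3.6
= 8579.3904 t/h


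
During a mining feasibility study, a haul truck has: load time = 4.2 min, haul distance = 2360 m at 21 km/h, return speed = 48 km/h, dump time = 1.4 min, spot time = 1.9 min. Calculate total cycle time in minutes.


Convert haul speed to m/min: 21 * 1000/60 = 350 m/min
Haul time = 2360 / 350 = 6.742857143 min
Convert return speed to m/min: 48 * 1000/60 = 800 m/min
Return time = 2360 / 800 = 2.95 min
Total cycle time:
= 4.2 + 6.742857143 + 1.4 + 2.95 + 1.9
= 17.1929 min

17.1929 min


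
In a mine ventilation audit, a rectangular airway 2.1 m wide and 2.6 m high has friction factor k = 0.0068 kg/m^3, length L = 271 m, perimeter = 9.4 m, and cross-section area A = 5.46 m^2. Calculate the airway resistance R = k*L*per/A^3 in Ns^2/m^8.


0.1064 Ns^2/m^8

Compute the numerator:
k * L * per = 0.0068 * 271 * 9.4
= 17.32232
Compute the denominator:
A^3 = 5.46^3 = 162.771336
Resistance:
R = 17.32232 / 162.771336
= 0.1064 Ns^2/m^8


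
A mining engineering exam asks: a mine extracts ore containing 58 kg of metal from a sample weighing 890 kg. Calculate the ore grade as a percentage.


6.5169%

Ore grade = (metal mass / ore mass) * 100
= (58 / 890) * 100
= 0.06516853933 * 100
= 6.5169%


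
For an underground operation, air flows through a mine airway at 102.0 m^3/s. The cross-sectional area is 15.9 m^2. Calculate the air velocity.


6.4151 m/s

Velocity = flow rate / cross-sectional area
= 102.0 / 15.9
= 6.4151 m/s


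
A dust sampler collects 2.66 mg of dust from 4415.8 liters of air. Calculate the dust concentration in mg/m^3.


0.6024 mg/m^3

Convert liters to m^3: 1 m^3 = 1000 L
Concentration = mass / volume * 1000
= 2.66 / 4415.8 * 1000
= 0.0006023823543 * 1000
= 0.6024 mg/m^3


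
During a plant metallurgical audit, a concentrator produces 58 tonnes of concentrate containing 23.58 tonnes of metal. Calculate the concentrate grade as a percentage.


Grade = (metal in concentrate / concentrate mass) * 100
= (23.58 / 58) * 100
= 0.4065517241 * 100
= 40.6552%

40.6552%


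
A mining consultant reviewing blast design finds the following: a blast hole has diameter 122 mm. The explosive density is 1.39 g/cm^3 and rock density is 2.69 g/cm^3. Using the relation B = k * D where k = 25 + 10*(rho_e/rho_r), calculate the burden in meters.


First, compute k:
rho_e / rho_r = 1.39 / 2.69 = 0.5167286245
k = 25 + 10 * 0.5167286245 = 30.16728625
Then, compute burden:
B = k * D / 1000 = 30.16728625 * 122 / 1000
= 3680.408922 / 1000
= 3.6804 m

3.6804 m


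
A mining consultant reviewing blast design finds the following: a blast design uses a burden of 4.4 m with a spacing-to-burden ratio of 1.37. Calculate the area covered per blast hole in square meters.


First, find the spacing:
Spacing = burden * ratio = 4.4 * 1.37
= 6.028 m
Then, calculate the area:
Area = burden * spacing = 4.4 * 6.028
= 26.5232 m^2

26.5232 m^2


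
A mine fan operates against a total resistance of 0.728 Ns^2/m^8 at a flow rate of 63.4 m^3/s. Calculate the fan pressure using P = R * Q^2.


2926.2397 Pa

Compute Q^2:
Q^2 = 63.4^2 = 4019.56
Compute pressure:
P = R * Q^2 = 0.728 * 4019.56
= 2926.2397 Pa


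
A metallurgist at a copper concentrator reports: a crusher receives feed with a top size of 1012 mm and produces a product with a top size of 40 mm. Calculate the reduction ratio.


Reduction ratio = feed size / product size
= 1012 / 40
= 25.3

25.3


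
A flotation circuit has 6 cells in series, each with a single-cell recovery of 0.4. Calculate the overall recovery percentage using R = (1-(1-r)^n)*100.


Complement of single-cell recovery:
1 - r = 1 - 0.4 = 0.6
Raise to power n:
(1 - r)^6 = 0.6^6 = 0.046656
Overall recovery:
R = (1 - 0.046656) * 100
= 95.3344%

95.3344%


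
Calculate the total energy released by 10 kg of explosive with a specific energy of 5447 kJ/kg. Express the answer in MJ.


Energy = mass * specific_energy / 1000
= 10 * 5447 / 1000
= 54470 / 1000
= 54.47 MJ

54.47 MJ


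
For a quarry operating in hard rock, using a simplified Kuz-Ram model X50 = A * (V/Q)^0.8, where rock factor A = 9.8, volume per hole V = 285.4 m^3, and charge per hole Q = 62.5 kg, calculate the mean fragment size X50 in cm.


33.0282 cm

Compute V/Q:
V/Q = 285.4 / 62.5 = 4.5664
Raise to the power 0.8:
(V/Q)^0.8 = 4.5664^0.8 = 3.370227059
Multiply by A:
X50 = 9.8 * 3.370227059
= 33.0282 cm


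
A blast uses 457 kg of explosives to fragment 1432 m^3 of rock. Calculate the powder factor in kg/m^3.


0.3191 kg/m^3

Powder factor = explosive mass / rock volume
= 457 / 1432
= 0.3191 kg/m^3


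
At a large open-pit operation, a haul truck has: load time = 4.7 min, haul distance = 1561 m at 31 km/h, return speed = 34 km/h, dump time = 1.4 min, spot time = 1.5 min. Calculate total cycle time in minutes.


13.376 min

Convert haul speed to m/min: 31 * 1000/60 = 516.6666667 m/min
Haul time = 1561 / 516.6666667 = 3.021290323 min
Convert return speed to m/min: 34 * 1000/60 = 566.6666667 m/min
Return time = 1561 / 566.6666667 = 2.754705882 min
Total cycle time:
= 4.7 + 3.021290323 + 1.4 + 2.754705882 + 1.5
= 13.376 min


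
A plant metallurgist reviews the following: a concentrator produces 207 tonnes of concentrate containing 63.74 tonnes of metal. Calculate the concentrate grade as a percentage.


30.7923%

Grade = (metal in concentrate / concentrate mass) * 100
= (63.74 / 207) * 100
= 0.3079227053 * 100
= 30.7923%


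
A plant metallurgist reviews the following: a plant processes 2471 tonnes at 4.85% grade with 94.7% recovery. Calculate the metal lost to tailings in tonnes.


6.3517 tonnes

Total metal in feed:
= 2471 * 4.85 / 100 = 119.8435 tonnes
Metal recovered:
= 119.8435 * 94.7 / 100 = 113.4917945 tonnes
Metal lost to tailings:
= 119.8435 - 113.4917945
= 6.3517 tonnes


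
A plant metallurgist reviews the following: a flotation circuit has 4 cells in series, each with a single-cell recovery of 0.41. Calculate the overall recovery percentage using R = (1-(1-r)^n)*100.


87.8826%

Complement of single-cell recovery:
1 - r = 1 - 0.41 = 0.59
Raise to power n:
(1 - r)^4 = 0.59^4 = 0.12117361
Overall recovery:
R = (1 - 0.12117361) * 100
= 87.8826%


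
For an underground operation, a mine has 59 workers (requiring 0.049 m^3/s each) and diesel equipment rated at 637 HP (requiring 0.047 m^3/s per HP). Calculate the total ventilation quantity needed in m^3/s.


Airflow for workers:
Q_people = 59 * 0.049 = 2.891 m^3/s
Airflow for diesel equipment:
Q_diesel = 637 * 0.047 = 29.939 m^3/s
Total ventilation:
Q_total = 2.891 + 29.939
= 32.83 m^3/s

32.83 m^3/s


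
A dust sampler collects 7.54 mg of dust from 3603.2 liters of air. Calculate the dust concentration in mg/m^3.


2.0926 mg/m^3

Convert liters to m^3: 1 m^3 = 1000 L
Concentration = mass / volume * 1000
= 7.54 / 3603.2 * 1000
= 0.002092584369 * 1000
= 2.0926 mg/m^3


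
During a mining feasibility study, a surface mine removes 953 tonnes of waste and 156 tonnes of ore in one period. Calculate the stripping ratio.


Stripping ratio = waste tonnage / ore tonnage
= 953 / 156
= 6.109

6.109


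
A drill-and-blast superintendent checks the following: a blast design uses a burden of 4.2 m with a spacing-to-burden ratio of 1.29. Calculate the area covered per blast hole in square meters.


22.7556 m^2

First, find the spacing:
Spacing = burden * ratio = 4.2 * 1.29
= 5.418 m
Then, calculate the area:
Area = burden * spacing = 4.2 * 5.418
= 22.7556 m^2


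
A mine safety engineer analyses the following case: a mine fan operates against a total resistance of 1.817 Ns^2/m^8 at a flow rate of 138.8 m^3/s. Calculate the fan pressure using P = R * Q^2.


35005.3045 Pa

Compute Q^2:
Q^2 = 138.8^2 = 19265.44
Compute pressure:
P = R * Q^2 = 1.817 * 19265.44
= 35005.3045 Pa


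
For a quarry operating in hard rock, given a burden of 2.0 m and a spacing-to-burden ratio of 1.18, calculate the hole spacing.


Spacing = burden * ratio
= 2.0 * 1.18
= 2.36 m

2.36 m


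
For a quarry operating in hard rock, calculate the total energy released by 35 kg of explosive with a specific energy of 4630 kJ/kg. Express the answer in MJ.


162.05 MJ

Energy = mass * specific_energy / 1000
= 35 * 4630 / 1000
= 162050 / 1000
= 162.05 MJ


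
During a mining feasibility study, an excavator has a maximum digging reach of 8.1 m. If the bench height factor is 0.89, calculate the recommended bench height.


Bench height = reach * factor
= 8.1 * 0.89
= 7.209 m

7.209 m


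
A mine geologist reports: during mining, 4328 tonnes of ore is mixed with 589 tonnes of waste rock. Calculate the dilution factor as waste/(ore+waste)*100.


11.9788%

Total material = ore + waste
= 4328 + 589 = 4917 tonnes
Dilution = waste / total * 100
= 589 / 4917 * 100
= 0.1197884889 * 100
= 11.9788%


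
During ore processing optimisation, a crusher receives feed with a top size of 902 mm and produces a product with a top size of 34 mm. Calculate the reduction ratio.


26.5294

Reduction ratio = feed size / product size
= 902 / 34
= 26.5294


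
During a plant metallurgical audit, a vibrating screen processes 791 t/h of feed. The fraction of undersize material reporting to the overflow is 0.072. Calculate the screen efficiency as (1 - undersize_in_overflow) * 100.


92.8%

Screen efficiency = (1 - fraction of undersize in overflow) * 100
= (1 - 0.072) * 100
= 0.928 * 100
= 92.8%


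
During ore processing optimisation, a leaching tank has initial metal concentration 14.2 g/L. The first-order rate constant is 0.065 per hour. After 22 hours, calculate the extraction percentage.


76.0691%

Compute the exponent:
-k * t = -0.065 * 22 = -1.43
Remaining concentration:
C = 14.2 * exp(-1.43)
= 14.2 * 0.2393089222
= 3.398186696 g/L
Extracted = 14.2 - 3.398186696 = 10.8018133 g/L
Extraction % = 10.8018133 / 14.2 * 100
= 76.0691%


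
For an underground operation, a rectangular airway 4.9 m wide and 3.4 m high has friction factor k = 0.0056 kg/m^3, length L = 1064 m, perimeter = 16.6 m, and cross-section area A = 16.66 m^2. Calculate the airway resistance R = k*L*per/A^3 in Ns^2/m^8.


Compute the numerator:
k * L * per = 0.0056 * 1064 * 16.6
= 98.90944
Compute the denominator:
A^3 = 16.66^3 = 4624.076296
Resistance:
R = 98.90944 / 4624.076296
= 0.0214 Ns^2/m^8

0.0214 Ns^2/m^8


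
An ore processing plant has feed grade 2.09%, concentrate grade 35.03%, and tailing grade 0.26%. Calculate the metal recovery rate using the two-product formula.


88.2146%

Using the two-product formula:
R = 100 * c * (f - t) / (f * (c - t))
Numerator = 100 * 35.03 * (2.09 - 0.26)
= 100 * 35.03 * 1.83
= 6410.49
Denominator = 2.09 * (35.03 - 0.26)
= 2.09 * 34.77
= 72.6693
R = 6410.49 / 72.6693
= 88.2146%


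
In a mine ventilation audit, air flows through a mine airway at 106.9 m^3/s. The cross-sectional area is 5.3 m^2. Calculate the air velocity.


20.1698 m/s

Velocity = flow rate / cross-sectional area
= 106.9 / 5.3
= 20.1698 m/s


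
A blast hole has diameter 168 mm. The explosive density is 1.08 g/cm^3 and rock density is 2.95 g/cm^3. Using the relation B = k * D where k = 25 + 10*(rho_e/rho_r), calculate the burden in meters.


First, compute k:
rho_e / rho_r = 1.08 / 2.95 = 0.3661016949
k = 25 + 10 * 0.3661016949 = 28.66101695
Then, compute burden:
B = k * D / 1000 = 28.66101695 * 168 / 1000
= 4815.050847 / 1000
= 4.8151 m

4.8151 m


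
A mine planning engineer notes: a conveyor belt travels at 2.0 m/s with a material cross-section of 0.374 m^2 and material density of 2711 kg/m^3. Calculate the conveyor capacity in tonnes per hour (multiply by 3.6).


Volumetric flow = speed * area
= 2.0 * 0.374 = 0.748 m^3/s
Mass flow = volumetric * density
= 0.748 * 2711 = 2027.828 kg/s
Convert to t/h: multiply by 3.6
Capacity = 2027.828 * 3.6
= 7300.1808 t/h

7300.1808 t/h


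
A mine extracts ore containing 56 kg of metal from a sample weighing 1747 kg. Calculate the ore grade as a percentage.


3.2055%

Ore grade = (metal mass / ore mass) * 100
= (56 / 1747) * 100
= 0.03205495135 * 100
= 3.2055%


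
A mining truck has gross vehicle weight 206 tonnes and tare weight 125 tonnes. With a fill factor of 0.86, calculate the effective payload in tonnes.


Maximum payload = gross - tare
= 206 - 125 = 81 tonnes
Effective payload = max payload * fill factor
= 81 * 0.86
= 69.66 tonnes

69.66 tonnes


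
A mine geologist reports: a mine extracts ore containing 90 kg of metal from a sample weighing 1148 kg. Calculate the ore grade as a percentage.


7.8397%

Ore grade = (metal mass / ore mass) * 100
= (90 / 1148) * 100
= 0.07839721254 * 100
= 7.8397%


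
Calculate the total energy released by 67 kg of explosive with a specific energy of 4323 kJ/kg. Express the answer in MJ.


289.641 MJ

Energy = mass * specific_energy / 1000
= 67 * 4323 / 1000
= 289641 / 1000
= 289.641 MJ


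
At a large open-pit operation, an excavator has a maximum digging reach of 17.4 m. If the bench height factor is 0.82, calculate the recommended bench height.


Bench height = reach * factor
= 17.4 * 0.82
= 14.268 m

14.268 m


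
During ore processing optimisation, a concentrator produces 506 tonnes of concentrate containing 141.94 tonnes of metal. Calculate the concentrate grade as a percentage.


28.0514%

Grade = (metal in concentrate / concentrate mass) * 100
= (141.94 / 506) * 100
= 0.280513834 * 100
= 28.0514%


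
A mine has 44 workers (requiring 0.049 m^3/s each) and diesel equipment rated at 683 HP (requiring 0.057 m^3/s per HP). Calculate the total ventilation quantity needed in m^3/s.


Airflow for workers:
Q_people = 44 * 0.049 = 2.156 m^3/s
Airflow for diesel equipment:
Q_diesel = 683 * 0.057 = 38.931 m^3/s
Total ventilation:
Q_total = 2.156 + 38.931
= 41.087 m^3/s

41.087 m^3/s


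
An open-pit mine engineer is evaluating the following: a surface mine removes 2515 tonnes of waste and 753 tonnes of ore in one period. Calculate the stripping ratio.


Stripping ratio = waste tonnage / ore tonnage
= 2515 / 753
= 3.34

3.34


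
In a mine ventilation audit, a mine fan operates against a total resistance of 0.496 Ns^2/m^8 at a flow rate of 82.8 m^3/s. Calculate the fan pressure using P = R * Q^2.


3400.4966 Pa

Compute Q^2:
Q^2 = 82.8^2 = 6855.84
Compute pressure:
P = R * Q^2 = 0.496 * 6855.84
= 3400.4966 Pa


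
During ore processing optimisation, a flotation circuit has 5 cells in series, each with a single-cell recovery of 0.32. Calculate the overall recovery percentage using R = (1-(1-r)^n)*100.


85.4607%

Complement of single-cell recovery:
1 - r = 1 - 0.32 = 0.68
Raise to power n:
(1 - r)^5 = 0.68^5 = 0.1453933568
Overall recovery:
R = (1 - 0.1453933568) * 100
= 85.4607%


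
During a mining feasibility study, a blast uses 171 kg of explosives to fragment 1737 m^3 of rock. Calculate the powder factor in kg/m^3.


0.0984 kg/m^3

Powder factor = explosive mass / rock volume
= 171 / 1737
= 0.0984 kg/m^3


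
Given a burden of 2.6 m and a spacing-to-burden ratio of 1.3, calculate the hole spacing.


3.38 m

Spacing = burden * ratio
= 2.6 * 1.3
= 3.38 m


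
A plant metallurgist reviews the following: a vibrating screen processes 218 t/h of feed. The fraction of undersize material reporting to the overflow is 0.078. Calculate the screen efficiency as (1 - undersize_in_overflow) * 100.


Screen efficiency = (1 - fraction of undersize in overflow) * 100
= (1 - 0.078) * 100
= 0.922 * 100
= 92.2%

92.2%


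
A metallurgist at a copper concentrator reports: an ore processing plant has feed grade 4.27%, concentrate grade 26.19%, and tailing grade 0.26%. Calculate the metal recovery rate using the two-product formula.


Using the two-product formula:
R = 100 * c * (f - t) / (f * (c - t))
Numerator = 100 * 26.19 * (4.27 - 0.26)
= 100 * 26.19 * 4.01
= 10502.19
Denominator = 4.27 * (26.19 - 0.26)
= 4.27 * 25.93
= 110.7211
R = 10502.19 / 110.7211
= 94.8527%

94.8527%


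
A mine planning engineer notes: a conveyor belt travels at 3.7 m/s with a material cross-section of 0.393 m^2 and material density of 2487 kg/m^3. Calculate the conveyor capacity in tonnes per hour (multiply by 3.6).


13018.8481 t/h

Volumetric flow = speed * area
= 3.7 * 0.393 = 1.4541 m^3/s
Mass flow = volumetric * density
= 1.4541 * 2487 = 3616.3467 kg/s
Convert to t/h: multiply by 3.6
Capacity = 3616.3467 * 3.6
= 13018.8481 t/h


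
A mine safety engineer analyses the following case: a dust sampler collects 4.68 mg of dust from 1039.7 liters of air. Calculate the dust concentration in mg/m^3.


4.5013 mg/m^3

Convert liters to m^3: 1 m^3 = 1000 L
Concentration = mass / volume * 1000
= 4.68 / 1039.7 * 1000
= 0.004501298451 * 1000
= 4.5013 mg/m^3


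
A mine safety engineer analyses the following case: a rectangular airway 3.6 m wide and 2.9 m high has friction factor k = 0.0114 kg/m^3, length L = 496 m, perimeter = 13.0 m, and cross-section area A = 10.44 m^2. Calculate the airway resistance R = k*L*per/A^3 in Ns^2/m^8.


0.0646 Ns^2/m^8

Compute the numerator:
k * L * per = 0.0114 * 496 * 13.0
= 73.5072
Compute the denominator:
A^3 = 10.44^3 = 1137.893184
Resistance:
R = 73.5072 / 1137.893184
= 0.0646 Ns^2/m^8


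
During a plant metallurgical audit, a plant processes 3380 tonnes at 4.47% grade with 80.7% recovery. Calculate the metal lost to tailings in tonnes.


Total metal in feed:
= 3380 * 4.47 / 100 = 151.086 tonnes
Metal recovered:
= 151.086 * 80.7 / 100 = 121.926402 tonnes
Metal lost to tailings:
= 151.086 - 121.926402
= 29.1596 tonnes

29.1596 tonnes


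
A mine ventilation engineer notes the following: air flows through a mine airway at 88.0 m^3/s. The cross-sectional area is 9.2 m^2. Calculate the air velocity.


9.5652 m/s

Velocity = flow rate / cross-sectional area
= 88.0 / 9.2
= 9.5652 m/s


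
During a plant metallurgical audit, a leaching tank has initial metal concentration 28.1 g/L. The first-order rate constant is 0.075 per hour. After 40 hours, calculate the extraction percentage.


95.0213%

Compute the exponent:
-k * t = -0.075 * 40 = -3.0
Remaining concentration:
C = 28.1 * exp(-3.0)
= 28.1 * 0.04978706837
= 1.399016621 g/L
Extracted = 28.1 - 1.399016621 = 26.70098338 g/L
Extraction % = 26.70098338 / 28.1 * 100
= 95.0213%


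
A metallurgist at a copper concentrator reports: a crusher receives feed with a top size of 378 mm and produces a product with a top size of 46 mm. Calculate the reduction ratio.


8.2174

Reduction ratio = feed size / product size
= 378 / 46
= 8.2174


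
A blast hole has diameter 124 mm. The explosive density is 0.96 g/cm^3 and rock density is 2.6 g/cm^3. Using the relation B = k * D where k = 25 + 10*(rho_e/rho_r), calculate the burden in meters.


First, compute k:
rho_e / rho_r = 0.96 / 2.6 = 0.3692307692
k = 25 + 10 * 0.3692307692 = 28.69230769
Then, compute burden:
B = k * D / 1000 = 28.69230769 * 124 / 1000
= 3557.846154 / 1000
= 3.5578 m

3.5578 m


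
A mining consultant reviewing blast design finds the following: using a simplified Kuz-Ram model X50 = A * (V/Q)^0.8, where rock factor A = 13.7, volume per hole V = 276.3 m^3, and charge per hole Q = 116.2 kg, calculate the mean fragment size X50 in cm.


Compute V/Q:
V/Q = 276.3 / 116.2 = 2.377796902
Raise to the power 0.8:
(V/Q)^0.8 = 2.377796902^0.8 = 1.999584702
Multiply by A:
X50 = 13.7 * 1.999584702
= 27.3943 cm

27.3943 cm


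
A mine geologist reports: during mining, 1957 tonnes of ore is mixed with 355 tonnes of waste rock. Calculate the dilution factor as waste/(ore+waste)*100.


15.3547%

Total material = ore + waste
= 1957 + 355 = 2312 tonnes
Dilution = waste / total * 100
= 355 / 2312 * 100
= 0.1535467128 * 100
= 15.3547%


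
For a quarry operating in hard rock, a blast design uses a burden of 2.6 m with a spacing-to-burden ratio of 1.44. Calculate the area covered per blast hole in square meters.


9.7344 m^2

First, find the spacing:
Spacing = burden * ratio = 2.6 * 1.44
= 3.744 m
Then, calculate the area:
Area = burden * spacing = 2.6 * 3.744
= 9.7344 m^2


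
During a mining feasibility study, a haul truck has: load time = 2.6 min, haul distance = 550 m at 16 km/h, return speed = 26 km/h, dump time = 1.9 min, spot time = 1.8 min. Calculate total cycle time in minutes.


Convert haul speed to m/min: 16 * 1000/60 = 266.6666667 m/min
Haul time = 550 / 266.6666667 = 2.0625 min
Convert return speed to m/min: 26 * 1000/60 = 433.3333333 m/min
Return time = 550 / 433.3333333 = 1.269230769 min
Total cycle time:
= 2.6 + 2.0625 + 1.9 + 1.269230769 + 1.8
= 9.6317 min

9.6317 min


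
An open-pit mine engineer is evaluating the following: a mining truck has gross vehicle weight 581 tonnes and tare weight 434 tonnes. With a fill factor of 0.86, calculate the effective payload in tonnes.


126.42 tonnes

Maximum payload = gross - tare
= 581 - 434 = 147 tonnes
Effective payload = max payload * fill factor
= 147 * 0.86
= 126.42 tonnes


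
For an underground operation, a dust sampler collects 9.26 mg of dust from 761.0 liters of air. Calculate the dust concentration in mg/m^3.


Convert liters to m^3: 1 m^3 = 1000 L
Concentration = mass / volume * 1000
= 9.26 / 761.0 * 1000
= 0.01216819974 * 1000
= 12.1682 mg/m^3

12.1682 mg/m^3


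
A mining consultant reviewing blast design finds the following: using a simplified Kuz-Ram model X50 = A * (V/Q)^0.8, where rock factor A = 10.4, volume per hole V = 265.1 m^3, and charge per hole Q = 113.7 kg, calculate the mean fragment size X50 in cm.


Compute V/Q:
V/Q = 265.1 / 113.7 = 2.331574318
Raise to the power 0.8:
(V/Q)^0.8 = 2.331574318^0.8 = 1.96842744
Multiply by A:
X50 = 10.4 * 1.96842744
= 20.4716 cm

20.4716 cm


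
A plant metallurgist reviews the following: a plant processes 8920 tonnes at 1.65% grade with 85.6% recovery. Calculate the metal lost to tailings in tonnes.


21.1939 tonnes

Total metal in feed:
= 8920 * 1.65 / 100 = 147.18 tonnes
Metal recovered:
= 147.18 * 85.6 / 100 = 125.98608 tonnes
Metal lost to tailings:
= 147.18 - 125.98608
= 21.1939 tonnes


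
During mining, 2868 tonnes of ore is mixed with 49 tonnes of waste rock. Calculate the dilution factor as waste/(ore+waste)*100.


Total material = ore + waste
= 2868 + 49 = 2917 tonnes
Dilution = waste / total * 100
= 49 / 2917 * 100
= 0.01679808022 * 100
= 1.6798%

1.6798%


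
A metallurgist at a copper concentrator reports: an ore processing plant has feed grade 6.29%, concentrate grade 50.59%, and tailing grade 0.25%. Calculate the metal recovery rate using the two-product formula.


96.5023%

Using the two-product formula:
R = 100 * c * (f - t) / (f * (c - t))
Numerator = 100 * 50.59 * (6.29 - 0.25)
= 100 * 50.59 * 6.04
= 30556.36
Denominator = 6.29 * (50.59 - 0.25)
= 6.29 * 50.34
= 316.6386
R = 30556.36 / 316.6386
= 96.5023%


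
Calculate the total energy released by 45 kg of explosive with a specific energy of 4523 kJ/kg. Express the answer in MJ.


203.535 MJ

Energy = mass * specific_energy / 1000
= 45 * 4523 / 1000
= 203535 / 1000
= 203.535 MJ


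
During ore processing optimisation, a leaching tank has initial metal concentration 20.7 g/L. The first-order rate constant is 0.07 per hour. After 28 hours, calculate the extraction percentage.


Compute the exponent:
-k * t = -0.07 * 28 = -1.96
Remaining concentration:
C = 20.7 * exp(-1.96)
= 20.7 * 0.1408584209
= 2.915769313 g/L
Extracted = 20.7 - 2.915769313 = 17.78423069 g/L
Extraction % = 17.78423069 / 20.7 * 100
= 85.9142%

85.9142%


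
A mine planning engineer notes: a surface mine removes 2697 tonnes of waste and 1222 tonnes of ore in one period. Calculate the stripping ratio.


2.207

Stripping ratio = waste tonnage / ore tonnage
= 2697 / 1222
= 2.207


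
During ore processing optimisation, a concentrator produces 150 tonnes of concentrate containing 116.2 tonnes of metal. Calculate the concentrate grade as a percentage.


Grade = (metal in concentrate / concentrate mass) * 100
= (116.2 / 150) * 100
= 0.7746666667 * 100
= 77.4667%

77.4667%


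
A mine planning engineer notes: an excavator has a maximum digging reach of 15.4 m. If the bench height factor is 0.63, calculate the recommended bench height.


Bench height = reach * factor
= 15.4 * 0.63
= 9.702 m

9.702 m


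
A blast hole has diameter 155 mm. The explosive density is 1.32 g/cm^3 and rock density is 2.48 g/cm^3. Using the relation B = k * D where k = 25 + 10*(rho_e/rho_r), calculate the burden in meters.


4.7 m

First, compute k:
rho_e / rho_r = 1.32 / 2.48 = 0.5322580645
k = 25 + 10 * 0.5322580645 = 30.32258065
Then, compute burden:
B = k * D / 1000 = 30.32258065 * 155 / 1000
= 4700 / 1000
= 4.7 m


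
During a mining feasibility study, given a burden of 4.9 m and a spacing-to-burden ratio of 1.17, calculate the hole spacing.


5.733 m

Spacing = burden * ratio
= 4.9 * 1.17
= 5.733 m


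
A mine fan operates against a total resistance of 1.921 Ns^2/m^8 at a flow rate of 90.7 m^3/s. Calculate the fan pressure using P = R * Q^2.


Compute Q^2:
Q^2 = 90.7^2 = 8226.49
Compute pressure:
P = R * Q^2 = 1.921 * 8226.49
= 15803.0873 Pa

15803.0873 Pa


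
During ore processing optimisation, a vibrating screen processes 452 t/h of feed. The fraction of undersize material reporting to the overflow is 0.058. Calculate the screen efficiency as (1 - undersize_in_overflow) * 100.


Screen efficiency = (1 - fraction of undersize in overflow) * 100
= (1 - 0.058) * 100
= 0.942 * 100
= 94.2%

94.2%


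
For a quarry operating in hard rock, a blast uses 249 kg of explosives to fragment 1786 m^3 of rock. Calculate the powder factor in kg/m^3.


Powder factor = explosive mass / rock volume
= 249 / 1786
= 0.1394 kg/m^3

0.1394 kg/m^3


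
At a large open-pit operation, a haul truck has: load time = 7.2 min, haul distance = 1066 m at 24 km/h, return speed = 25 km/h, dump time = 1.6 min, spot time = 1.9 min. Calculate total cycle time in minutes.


Convert haul speed to m/min: 24 * 1000/60 = 400 m/min
Haul time = 1066 / 400 = 2.665 min
Convert return speed to m/min: 25 * 1000/60 = 416.6666667 m/min
Return time = 1066 / 416.6666667 = 2.5584 min
Total cycle time:
= 7.2 + 2.665 + 1.6 + 2.5584 + 1.9
= 15.9234 min

15.9234 min


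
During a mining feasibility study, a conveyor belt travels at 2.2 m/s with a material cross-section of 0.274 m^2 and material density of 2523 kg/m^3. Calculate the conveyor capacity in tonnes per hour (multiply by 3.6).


Volumetric flow = speed * area
= 2.2 * 0.274 = 0.6028 m^3/s
Mass flow = volumetric * density
= 0.6028 * 2523 = 1520.8644 kg/s
Convert to t/h: multiply by 3.6
Capacity = 1520.8644 * 3.6
= 5475.1118 t/h

5475.1118 t/h


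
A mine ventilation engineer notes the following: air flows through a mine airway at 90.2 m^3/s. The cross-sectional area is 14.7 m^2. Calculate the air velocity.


6.1361 m/s

Velocity = flow rate / cross-sectional area
= 90.2 / 14.7
= 6.1361 m/s


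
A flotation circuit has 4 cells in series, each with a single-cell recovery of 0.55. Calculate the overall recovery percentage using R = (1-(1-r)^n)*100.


Complement of single-cell recovery:
1 - r = 1 - 0.55 = 0.45
Raise to power n:
(1 - r)^4 = 0.45^4 = 0.04100625
Overall recovery:
R = (1 - 0.04100625) * 100
= 95.8994%

95.8994%


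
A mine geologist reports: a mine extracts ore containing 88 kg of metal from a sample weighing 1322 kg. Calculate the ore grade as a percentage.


Ore grade = (metal mass / ore mass) * 100
= (88 / 1322) * 100
= 0.06656580938 * 100
= 6.6566%

6.6566%


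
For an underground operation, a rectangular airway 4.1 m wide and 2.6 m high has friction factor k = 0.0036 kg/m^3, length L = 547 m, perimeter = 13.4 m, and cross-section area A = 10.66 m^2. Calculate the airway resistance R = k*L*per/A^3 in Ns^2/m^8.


0.0218 Ns^2/m^8

Compute the numerator:
k * L * per = 0.0036 * 547 * 13.4
= 26.38728
Compute the denominator:
A^3 = 10.66^3 = 1211.355496
Resistance:
R = 26.38728 / 1211.355496
= 0.0218 Ns^2/m^8


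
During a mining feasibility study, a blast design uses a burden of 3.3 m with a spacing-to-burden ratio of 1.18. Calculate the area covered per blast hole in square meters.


First, find the spacing:
Spacing = burden * ratio = 3.3 * 1.18
= 3.894 m
Then, calculate the area:
Area = burden * spacing = 3.3 * 3.894
= 12.8502 m^2

12.8502 m^2


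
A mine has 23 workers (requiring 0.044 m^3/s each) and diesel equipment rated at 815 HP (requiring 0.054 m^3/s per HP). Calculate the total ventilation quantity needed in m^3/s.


Airflow for workers:
Q_people = 23 * 0.044 = 1.012 m^3/s
Airflow for diesel equipment:
Q_diesel = 815 * 0.054 = 44.01 m^3/s
Total ventilation:
Q_total = 1.012 + 44.01
= 45.022 m^3/s

45.022 m^3/s


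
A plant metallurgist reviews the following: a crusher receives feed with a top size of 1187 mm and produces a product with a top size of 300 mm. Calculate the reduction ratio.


3.9567

Reduction ratio = feed size / product size
= 1187 / 300
= 3.9567


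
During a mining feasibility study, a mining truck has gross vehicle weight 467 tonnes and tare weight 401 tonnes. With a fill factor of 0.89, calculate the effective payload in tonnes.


Maximum payload = gross - tare
= 467 - 401 = 66 tonnes
Effective payload = max payload * fill factor
= 66 * 0.89
= 58.74 tonnes

58.74 tonnes


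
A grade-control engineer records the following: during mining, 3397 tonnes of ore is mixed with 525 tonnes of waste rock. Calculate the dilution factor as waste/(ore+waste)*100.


13.386%

Total material = ore + waste
= 3397 + 525 = 3922 tonnes
Dilution = waste / total * 100
= 525 / 3922 * 100
= 0.1338602754 * 100
= 13.386%


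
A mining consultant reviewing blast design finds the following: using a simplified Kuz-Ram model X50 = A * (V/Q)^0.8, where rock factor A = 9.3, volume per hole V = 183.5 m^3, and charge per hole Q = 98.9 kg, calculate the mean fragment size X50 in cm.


15.2488 cm

Compute V/Q:
V/Q = 183.5 / 98.9 = 1.855409505
Raise to the power 0.8:
(V/Q)^0.8 = 1.855409505^0.8 = 1.639652523
Multiply by A:
X50 = 9.3 * 1.639652523
= 15.2488 cm


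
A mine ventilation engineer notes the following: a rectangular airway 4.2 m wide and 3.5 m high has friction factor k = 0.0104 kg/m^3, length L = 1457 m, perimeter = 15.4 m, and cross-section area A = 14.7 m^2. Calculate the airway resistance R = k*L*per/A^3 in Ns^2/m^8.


Compute the numerator:
k * L * per = 0.0104 * 1457 * 15.4
= 233.35312
Compute the denominator:
A^3 = 14.7^3 = 3176.523
Resistance:
R = 233.35312 / 3176.523
= 0.0735 Ns^2/m^8

0.0735 Ns^2/m^8


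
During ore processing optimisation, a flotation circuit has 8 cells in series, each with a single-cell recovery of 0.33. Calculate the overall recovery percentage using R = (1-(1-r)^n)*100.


Complement of single-cell recovery:
1 - r = 1 - 0.33 = 0.67
Raise to power n:
(1 - r)^8 = 0.67^8 = 0.04060676776
Overall recovery:
R = (1 - 0.04060676776) * 100
= 95.9393%

95.9393%


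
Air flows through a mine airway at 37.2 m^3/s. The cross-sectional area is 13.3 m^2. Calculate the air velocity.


Velocity = flow rate / cross-sectional area
= 37.2 / 13.3
= 2.797 m/s

2.797 m/s


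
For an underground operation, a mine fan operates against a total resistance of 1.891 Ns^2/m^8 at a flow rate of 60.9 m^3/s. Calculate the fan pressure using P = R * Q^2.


7013.3597 Pa

Compute Q^2:
Q^2 = 60.9^2 = 3708.81
Compute pressure:
P = R * Q^2 = 1.891 * 3708.81
= 7013.3597 Pa


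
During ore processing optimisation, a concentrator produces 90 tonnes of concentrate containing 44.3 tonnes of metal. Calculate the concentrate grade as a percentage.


Grade = (metal in concentrate / concentrate mass) * 100
= (44.3 / 90) * 100
= 0.4922222222 * 100
= 49.2222%

49.2222%


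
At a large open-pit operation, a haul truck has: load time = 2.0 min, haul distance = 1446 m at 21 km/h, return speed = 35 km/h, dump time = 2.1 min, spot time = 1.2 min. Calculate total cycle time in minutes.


Convert haul speed to m/min: 21 * 1000/60 = 350 m/min
Haul time = 1446 / 350 = 4.131428571 min
Convert return speed to m/min: 35 * 1000/60 = 583.3333333 m/min
Return time = 1446 / 583.3333333 = 2.478857143 min
Total cycle time:
= 2.0 + 4.131428571 + 2.1 + 2.478857143 + 1.2
= 11.9103 min

11.9103 min


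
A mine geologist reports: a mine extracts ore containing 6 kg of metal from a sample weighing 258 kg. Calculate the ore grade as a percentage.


2.3256%

Ore grade = (metal mass / ore mass) * 100
= (6 / 258) * 100
= 0.02325581395 * 100
= 2.3256%


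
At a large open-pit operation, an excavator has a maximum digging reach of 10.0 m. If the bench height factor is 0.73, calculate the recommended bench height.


Bench height = reach * factor
= 10.0 * 0.73
= 7.3 m

7.3 m


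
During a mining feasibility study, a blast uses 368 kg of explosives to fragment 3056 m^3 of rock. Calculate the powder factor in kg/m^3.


0.1204 kg/m^3

Powder factor = explosive mass / rock volume
= 368 / 3056
= 0.1204 kg/m^3


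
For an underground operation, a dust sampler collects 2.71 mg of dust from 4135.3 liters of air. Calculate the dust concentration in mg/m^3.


Convert liters to m^3: 1 m^3 = 1000 L
Concentration = mass / volume * 1000
= 2.71 / 4135.3 * 1000
= 0.0006553333495 * 1000
= 0.6553 mg/m^3

0.6553 mg/m^3


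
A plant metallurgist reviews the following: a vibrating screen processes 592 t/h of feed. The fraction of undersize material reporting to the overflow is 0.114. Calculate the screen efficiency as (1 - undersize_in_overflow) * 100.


Screen efficiency = (1 - fraction of undersize in overflow) * 100
= (1 - 0.114) * 100
= 0.886 * 100
= 88.6%

88.6%


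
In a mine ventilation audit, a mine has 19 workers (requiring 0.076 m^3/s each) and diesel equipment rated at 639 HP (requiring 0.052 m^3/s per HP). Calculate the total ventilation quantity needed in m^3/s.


34.672 m^3/s

Airflow for workers:
Q_people = 19 * 0.076 = 1.444 m^3/s
Airflow for diesel equipment:
Q_diesel = 639 * 0.052 = 33.228 m^3/s
Total ventilation:
Q_total = 1.444 + 33.228
= 34.672 m^3/s


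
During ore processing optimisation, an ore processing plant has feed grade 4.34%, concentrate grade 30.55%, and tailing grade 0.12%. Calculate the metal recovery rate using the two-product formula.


Using the two-product formula:
R = 100 * c * (f - t) / (f * (c - t))
Numerator = 100 * 30.55 * (4.34 - 0.12)
= 100 * 30.55 * 4.22
= 12892.1
Denominator = 4.34 * (30.55 - 0.12)
= 4.34 * 30.43
= 132.0662
R = 12892.1 / 132.0662
= 97.6185%

97.6185%


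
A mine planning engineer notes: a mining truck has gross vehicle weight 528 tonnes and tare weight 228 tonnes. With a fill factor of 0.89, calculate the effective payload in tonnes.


267.0 tonnes

Maximum payload = gross - tare
= 528 - 228 = 300 tonnes
Effective payload = max payload * fill factor
= 300 * 0.89
= 267.0 tonnes


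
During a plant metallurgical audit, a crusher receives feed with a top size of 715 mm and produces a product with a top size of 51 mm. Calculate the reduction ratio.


14.0196

Reduction ratio = feed size / product size
= 715 / 51
= 14.0196


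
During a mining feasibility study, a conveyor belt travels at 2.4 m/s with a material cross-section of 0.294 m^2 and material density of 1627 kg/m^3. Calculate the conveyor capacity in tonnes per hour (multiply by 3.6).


Volumetric flow = speed * area
= 2.4 * 0.294 = 0.7056 m^3/s
Mass flow = volumetric * density
= 0.7056 * 1627 = 1148.0112 kg/s
Convert to t/h: multiply by 3.6
Capacity = 1148.0112 * 3.6
= 4132.8403 t/h

4132.8403 t/h
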